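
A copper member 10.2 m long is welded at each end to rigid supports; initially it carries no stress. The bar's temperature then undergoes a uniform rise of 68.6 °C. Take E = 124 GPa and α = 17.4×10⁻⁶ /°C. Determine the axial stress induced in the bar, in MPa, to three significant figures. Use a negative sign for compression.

-148 MPa

Free thermal expansion αLΔT = 17.4e-6 · 10200 · 68.6 = 12.18 mm.
The walls impose strain ε = −(12.18)/10200 = -1.1936e-03; σ = Eε = 124000 · -1.1936e-03 = -148 MPa.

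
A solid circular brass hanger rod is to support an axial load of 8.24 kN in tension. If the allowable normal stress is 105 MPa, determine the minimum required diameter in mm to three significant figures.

10.0 mm

Required area A ≥ P/σ_allow = 8240/105 = 78.48 mm².
For a solid circular section, d ≥ √(4A/π) = 9.996 mm.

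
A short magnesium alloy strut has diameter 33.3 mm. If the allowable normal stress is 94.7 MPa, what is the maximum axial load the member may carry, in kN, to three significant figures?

82.5 kN

A = 870.9 mm².
P_max = σ_allow · A = 94.7 · 870.9 = 82480 N = 82.48 kN.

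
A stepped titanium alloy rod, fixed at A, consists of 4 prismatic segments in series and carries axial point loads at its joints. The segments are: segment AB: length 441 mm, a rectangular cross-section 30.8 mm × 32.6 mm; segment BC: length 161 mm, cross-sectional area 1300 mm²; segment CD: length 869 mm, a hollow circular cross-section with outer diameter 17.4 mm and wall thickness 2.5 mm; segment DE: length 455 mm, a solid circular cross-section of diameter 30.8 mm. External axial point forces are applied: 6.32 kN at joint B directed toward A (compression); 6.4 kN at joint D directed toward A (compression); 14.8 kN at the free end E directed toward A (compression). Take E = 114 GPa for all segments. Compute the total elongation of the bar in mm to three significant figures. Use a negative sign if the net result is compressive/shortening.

-1.59 mm

Internal axial forces (sectioning from the free end, tension +): N_DE = -14.8 kN, N_CD = -21.2 kN, N_BC = -21.2 kN, N_AB = -27.52 kN.
A_AB = 1004 mm².
A_CD = 117 mm².
A_DE = 745.1 mm².
δ_AB = -27520·441/(1004·114000) = -0.106 mm
δ_BC = -21200·161/(1300·114000) = -0.02303 mm
δ_CD = -21200·869/(117·114000) = -1.381 mm
δ_DE = -14800·455/(745.1·114000) = -0.07928 mm
δ = Σδ_i = -1.589 mm.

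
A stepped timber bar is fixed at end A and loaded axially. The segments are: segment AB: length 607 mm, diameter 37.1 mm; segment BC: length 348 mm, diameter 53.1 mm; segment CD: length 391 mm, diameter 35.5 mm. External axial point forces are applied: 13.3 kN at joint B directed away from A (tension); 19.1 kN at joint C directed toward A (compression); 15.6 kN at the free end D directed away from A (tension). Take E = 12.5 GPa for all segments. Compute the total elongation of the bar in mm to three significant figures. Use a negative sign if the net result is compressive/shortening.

0.889 mm

Internal axial forces (sectioning from the free end, tension +): N_CD = 15.6 kN, N_BC = -3.5 kN, N_AB = 9.8 kN.
A_AB = 1081 mm².
A_BC = 2215 mm².
A_CD = 989.8 mm².
δ_AB = 9800·607/(1081·12500) = 0.4402 mm
δ_BC = -3500·348/(2215·12500) = -0.044 mm
δ_CD = 15600·391/(989.8·12500) = 0.493 mm
δ = Σδ_i = 0.8892 mm.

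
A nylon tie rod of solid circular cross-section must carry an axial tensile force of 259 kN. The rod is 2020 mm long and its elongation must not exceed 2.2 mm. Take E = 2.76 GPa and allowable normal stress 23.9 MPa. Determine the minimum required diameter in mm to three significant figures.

Required area A ≥ P/σ_allow = 259000/23.9 = 10840 mm².
For a solid circular section, d ≥ √(4A/π) = 117.5 mm.
Elongation limit: A ≥ PL/(Eδ_allow) = 259000·2020/(2760·2.2) = 86160 mm² ⇒ d ≥ 331.2 mm.
The elongation limit governs.

331 mm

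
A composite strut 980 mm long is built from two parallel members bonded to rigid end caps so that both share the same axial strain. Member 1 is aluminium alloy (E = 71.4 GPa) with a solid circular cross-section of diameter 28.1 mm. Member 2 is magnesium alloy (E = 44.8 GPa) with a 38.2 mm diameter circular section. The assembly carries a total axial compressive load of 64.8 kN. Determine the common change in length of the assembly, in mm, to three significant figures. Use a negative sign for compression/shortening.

-0.664 mm

A_1 = 620.2 mm².
A_2 = 1146 mm².
Equal strain + equilibrium ⇒ each member carries load in proportion to AE: A₁E₁ = 44280000 N, A₂E₂ = 51340000 N, ΣAE = 95620000 N.
δ = PL/ΣAE = -64800·980/95620000 = -0.6641 mm.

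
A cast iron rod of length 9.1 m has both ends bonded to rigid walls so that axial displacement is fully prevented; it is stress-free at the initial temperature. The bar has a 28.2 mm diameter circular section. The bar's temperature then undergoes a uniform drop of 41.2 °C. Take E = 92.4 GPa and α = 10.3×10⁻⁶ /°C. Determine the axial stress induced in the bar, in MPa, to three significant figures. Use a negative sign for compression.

Free thermal expansion αLΔT = 10.3e-6 · 9100 · -41.2 = -3.862 mm.
The walls impose strain ε = −(-3.862)/9100 = 4.2436e-04; σ = Eε = 92400 · 4.2436e-04 = 39.21 MPa.

39.2 MPa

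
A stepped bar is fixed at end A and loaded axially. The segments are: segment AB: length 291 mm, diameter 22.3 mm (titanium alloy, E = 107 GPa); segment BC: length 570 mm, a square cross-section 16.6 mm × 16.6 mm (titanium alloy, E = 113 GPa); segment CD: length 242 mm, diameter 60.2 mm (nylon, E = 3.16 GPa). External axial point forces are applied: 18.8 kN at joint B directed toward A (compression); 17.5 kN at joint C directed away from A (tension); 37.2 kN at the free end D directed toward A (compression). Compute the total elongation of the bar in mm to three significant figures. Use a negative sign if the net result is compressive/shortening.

-1.63 mm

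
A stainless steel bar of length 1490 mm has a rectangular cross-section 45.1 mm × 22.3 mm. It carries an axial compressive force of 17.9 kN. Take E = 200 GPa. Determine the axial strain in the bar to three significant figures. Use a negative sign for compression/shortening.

-8.90e-05

A = 1006 mm².
σ = N/A = -17.8 MPa; ε = σ/E = -17.8/200000 = -8.899e-05.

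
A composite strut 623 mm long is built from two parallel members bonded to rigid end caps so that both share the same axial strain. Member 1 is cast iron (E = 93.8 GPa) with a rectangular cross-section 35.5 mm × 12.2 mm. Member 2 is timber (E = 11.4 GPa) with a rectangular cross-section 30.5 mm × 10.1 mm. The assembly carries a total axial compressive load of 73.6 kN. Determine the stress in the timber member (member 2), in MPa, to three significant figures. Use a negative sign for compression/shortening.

-19.0 MPa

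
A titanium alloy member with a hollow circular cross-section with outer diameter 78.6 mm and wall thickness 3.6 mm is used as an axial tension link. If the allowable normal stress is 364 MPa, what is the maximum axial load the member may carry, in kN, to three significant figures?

A = 848.2 mm².
P_max = σ_allow · A = 364 · 848.2 = 308800 N = 308.8 kN.

309 kN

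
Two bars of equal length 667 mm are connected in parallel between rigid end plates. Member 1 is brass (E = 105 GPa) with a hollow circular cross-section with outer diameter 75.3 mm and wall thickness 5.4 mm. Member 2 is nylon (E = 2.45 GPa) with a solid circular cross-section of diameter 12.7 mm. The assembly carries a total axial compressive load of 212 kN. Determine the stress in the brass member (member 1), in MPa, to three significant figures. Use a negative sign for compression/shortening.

A_1 = 1186 mm².
A_2 = 126.7 mm².
Equal strain + equilibrium ⇒ each member carries load in proportion to AE: A₁E₁ = 124500000 N, A₂E₂ = 310400 N, ΣAE = 124800000 N.
σ₁ = P·E₁/ΣAE = -212000·105000/124800000 = -178.3 MPa.

-178 MPa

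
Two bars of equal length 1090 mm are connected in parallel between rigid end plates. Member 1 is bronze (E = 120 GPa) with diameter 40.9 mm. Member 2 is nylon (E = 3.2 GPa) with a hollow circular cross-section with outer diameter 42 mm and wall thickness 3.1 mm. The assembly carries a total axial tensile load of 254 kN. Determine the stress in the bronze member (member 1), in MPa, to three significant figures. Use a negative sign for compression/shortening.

A_1 = 1314 mm².
A_2 = 378.8 mm².
Equal strain + equilibrium ⇒ each member carries load in proportion to AE: A₁E₁ = 157700000 N, A₂E₂ = 1212000 N, ΣAE = 158900000 N.
σ₁ = P·E₁/ΣAE = 254000·120000/158900000 = 191.9 MPa.

192 MPa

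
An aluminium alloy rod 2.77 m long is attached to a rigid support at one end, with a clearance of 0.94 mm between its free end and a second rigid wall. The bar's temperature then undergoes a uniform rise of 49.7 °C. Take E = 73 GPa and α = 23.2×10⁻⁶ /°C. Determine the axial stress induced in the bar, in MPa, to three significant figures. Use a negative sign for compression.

-59.4 MPa

Free thermal expansion αLΔT = 23.2e-6 · 2770 · 49.7 = 3.194 mm.
The walls engage after the gap closes; constrained expansion = 3.194 − 0.94 = 2.254 mm.
The walls impose strain ε = −(2.254)/2770 = -8.1369e-04; σ = Eε = 73000 · -8.1369e-04 = -59.4 MPa.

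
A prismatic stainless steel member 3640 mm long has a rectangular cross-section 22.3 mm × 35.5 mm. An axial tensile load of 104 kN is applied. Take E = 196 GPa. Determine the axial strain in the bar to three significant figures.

6.70e-04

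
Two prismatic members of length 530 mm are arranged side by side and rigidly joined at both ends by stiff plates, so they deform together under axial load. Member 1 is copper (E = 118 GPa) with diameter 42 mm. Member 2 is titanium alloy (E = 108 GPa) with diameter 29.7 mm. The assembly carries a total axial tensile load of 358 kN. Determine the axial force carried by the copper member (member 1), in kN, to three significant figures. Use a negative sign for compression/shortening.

A_1 = 1385 mm².
A_2 = 692.8 mm².
Equal strain + equilibrium ⇒ each member carries load in proportion to AE: A₁E₁ = 163500000 N, A₂E₂ = 74820000 N, ΣAE = 238300000 N.
F₁ = P·A₁E₁/ΣAE = 358000·163500000/238300000 = 245600 N.

246 kN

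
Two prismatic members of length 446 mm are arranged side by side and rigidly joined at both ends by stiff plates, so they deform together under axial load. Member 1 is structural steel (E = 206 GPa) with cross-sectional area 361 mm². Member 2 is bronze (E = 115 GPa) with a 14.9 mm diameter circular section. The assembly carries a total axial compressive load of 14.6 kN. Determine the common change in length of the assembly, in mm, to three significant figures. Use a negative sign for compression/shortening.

-0.0690 mm

A_2 = 174.4 mm².
Equal strain + equilibrium ⇒ each member carries load in proportion to AE: A₁E₁ = 74370000 N, A₂E₂ = 20050000 N, ΣAE = 94420000 N.
δ = PL/ΣAE = -14600·446/94420000 = -0.06897 mm.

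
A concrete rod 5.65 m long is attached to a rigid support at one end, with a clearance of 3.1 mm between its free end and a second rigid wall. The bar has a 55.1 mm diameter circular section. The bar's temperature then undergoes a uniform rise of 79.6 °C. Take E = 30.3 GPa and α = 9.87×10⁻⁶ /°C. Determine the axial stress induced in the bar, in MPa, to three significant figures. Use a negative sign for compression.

-7.18 MPa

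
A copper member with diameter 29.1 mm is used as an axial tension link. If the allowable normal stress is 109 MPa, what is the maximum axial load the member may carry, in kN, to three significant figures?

A = 665.1 mm².
P_max = σ_allow · A = 109 · 665.1 = 72490 N = 72.49 kN.

72.5 kN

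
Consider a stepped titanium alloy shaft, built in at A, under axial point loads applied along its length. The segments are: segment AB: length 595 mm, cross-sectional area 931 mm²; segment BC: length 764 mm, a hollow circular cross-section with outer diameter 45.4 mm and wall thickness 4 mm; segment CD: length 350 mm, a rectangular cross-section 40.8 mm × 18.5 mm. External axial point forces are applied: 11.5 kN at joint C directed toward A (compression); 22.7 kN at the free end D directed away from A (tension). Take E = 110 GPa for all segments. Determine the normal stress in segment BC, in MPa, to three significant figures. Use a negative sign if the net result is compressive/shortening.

21.5 MPa

Internal axial forces (sectioning from the free end, tension +): N_CD = 22.7 kN, N_BC = 11.2 kN, N_AB = 11.2 kN.
A_BC = 520.2 mm².
σ_BC = N_BC/A_BC = 11200/520.2 = 21.53 MPa.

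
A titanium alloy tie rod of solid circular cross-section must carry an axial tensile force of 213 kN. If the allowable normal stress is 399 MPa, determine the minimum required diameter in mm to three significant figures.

Required area A ≥ P/σ_allow = 213000/399 = 533.8 mm².
For a solid circular section, d ≥ √(4A/π) = 26.07 mm.

26.1 mm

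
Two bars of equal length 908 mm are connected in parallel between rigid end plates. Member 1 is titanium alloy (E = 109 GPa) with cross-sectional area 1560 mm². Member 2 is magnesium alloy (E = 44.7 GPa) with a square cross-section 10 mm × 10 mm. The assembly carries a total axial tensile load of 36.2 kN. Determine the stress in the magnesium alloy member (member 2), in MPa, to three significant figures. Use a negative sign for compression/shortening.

9.27 MPa

A_2 = 100 mm².
Equal strain + equilibrium ⇒ each member carries load in proportion to AE: A₁E₁ = 170000000 N, A₂E₂ = 4470000 N, ΣAE = 174500000 N.
σ₂ = P·E₂/ΣAE = 36200·44700/174500000 = 9.272 MPa.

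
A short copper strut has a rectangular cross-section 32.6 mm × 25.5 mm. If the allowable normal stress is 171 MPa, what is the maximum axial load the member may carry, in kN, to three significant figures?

142 kN

A = 831.3 mm².
P_max = σ_allow · A = 171 · 831.3 = 142200 N = 142.2 kN.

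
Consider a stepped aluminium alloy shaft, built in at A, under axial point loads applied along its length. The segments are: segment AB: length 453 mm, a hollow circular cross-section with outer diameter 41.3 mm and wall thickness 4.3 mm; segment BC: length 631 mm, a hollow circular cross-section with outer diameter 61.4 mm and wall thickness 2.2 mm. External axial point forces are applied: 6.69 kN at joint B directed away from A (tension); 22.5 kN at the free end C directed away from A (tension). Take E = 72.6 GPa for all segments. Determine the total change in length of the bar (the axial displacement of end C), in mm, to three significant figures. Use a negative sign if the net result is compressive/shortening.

Internal axial forces (sectioning from the free end, tension +): N_BC = 22.5 kN, N_AB = 29.19 kN.
A_AB = 499.8 mm².
A_BC = 409.2 mm².
δ_AB = 29190·453/(499.8·72600) = 0.3644 mm
δ_BC = 22500·631/(409.2·72600) = 0.4779 mm
δ = Σδ_i = 0.8423 mm.

0.842 mm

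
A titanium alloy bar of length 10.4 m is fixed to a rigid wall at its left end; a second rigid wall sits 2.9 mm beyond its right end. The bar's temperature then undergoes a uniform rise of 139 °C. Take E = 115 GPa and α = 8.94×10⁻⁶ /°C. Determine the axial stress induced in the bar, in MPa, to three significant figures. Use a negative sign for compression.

-111 MPa

Free thermal expansion αLΔT = 8.94e-6 · 10400 · 139 = 12.92 mm.
The walls engage after the gap closes; constrained expansion = 12.92 − 2.9 = 10.02 mm.
The walls impose strain ε = −(10.02)/10400 = -9.6381e-04; σ = Eε = 115000 · -9.6381e-04 = -110.8 MPa.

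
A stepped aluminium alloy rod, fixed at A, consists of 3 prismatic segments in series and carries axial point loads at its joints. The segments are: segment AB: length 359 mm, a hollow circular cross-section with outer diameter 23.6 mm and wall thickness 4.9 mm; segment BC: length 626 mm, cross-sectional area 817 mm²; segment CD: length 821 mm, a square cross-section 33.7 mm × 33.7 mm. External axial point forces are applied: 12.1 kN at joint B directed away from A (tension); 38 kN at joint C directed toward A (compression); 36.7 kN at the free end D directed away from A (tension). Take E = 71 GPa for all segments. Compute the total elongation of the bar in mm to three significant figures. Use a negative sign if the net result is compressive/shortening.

0.549 mm

Internal axial forces (sectioning from the free end, tension +): N_CD = 36.7 kN, N_BC = -1.3 kN, N_AB = 10.8 kN.
A_AB = 287.9 mm².
A_CD = 1136 mm².
δ_AB = 10800·359/(287.9·71000) = 0.1897 mm
δ_BC = -1300·626/(817·71000) = -0.01403 mm
δ_CD = 36700·821/(1136·71000) = 0.3737 mm
δ = Σδ_i = 0.5493 mm.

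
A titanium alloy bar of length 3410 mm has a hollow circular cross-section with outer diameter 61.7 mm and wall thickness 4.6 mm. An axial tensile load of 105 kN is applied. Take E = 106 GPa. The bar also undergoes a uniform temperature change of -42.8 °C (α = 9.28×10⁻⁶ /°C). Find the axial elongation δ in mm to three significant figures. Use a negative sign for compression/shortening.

2.74 mm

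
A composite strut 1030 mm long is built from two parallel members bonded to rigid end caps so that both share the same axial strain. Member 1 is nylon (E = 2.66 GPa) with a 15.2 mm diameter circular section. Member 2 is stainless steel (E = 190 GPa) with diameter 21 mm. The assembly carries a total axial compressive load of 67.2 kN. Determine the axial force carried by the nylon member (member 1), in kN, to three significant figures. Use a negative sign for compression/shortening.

-0.489 kN

A_1 = 181.5 mm².
A_2 = 346.4 mm².
Equal strain + equilibrium ⇒ each member carries load in proportion to AE: A₁E₁ = 482700 N, A₂E₂ = 65810000 N, ΣAE = 66290000 N.
F₁ = P·A₁E₁/ΣAE = -67200·482700/66290000 = -489.3 N.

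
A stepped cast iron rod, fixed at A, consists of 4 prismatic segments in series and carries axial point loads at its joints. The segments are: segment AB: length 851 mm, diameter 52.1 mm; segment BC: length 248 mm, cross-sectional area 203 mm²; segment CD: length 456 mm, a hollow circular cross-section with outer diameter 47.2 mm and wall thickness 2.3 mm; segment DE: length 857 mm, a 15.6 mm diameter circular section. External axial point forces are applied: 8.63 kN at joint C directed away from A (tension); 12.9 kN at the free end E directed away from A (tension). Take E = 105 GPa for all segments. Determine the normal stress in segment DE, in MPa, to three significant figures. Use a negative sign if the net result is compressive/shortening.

Internal axial forces (sectioning from the free end, tension +): N_DE = 12.9 kN, N_CD = 12.9 kN, N_BC = 21.53 kN, N_AB = 21.53 kN.
A_DE = 191.1 mm².
σ_DE = N_DE/A_DE = 12900/191.1 = 67.49 MPa.

67.5 MPa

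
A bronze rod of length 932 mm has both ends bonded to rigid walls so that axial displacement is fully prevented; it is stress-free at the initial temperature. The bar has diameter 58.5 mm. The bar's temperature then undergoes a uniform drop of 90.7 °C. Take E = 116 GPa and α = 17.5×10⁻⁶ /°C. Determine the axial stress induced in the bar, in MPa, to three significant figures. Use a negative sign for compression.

Free thermal expansion αLΔT = 17.5e-6 · 932 · -90.7 = -1.479 mm.
The walls impose strain ε = −(-1.479)/932 = 1.5872e-03; σ = Eε = 116000 · 1.5872e-03 = 184.1 MPa.

184 MPa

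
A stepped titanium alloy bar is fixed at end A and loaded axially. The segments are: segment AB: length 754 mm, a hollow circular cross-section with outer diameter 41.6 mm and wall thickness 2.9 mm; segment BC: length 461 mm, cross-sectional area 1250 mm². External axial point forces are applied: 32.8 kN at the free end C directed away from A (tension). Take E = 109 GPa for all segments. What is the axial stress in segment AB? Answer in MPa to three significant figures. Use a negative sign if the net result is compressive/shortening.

93.0 MPa

Internal axial forces (sectioning from the free end, tension +): N_BC = 32.8 kN, N_AB = 32.8 kN.
A_AB = 352.6 mm².
σ_AB = N_AB/A_AB = 32800/352.6 = 93.03 MPa.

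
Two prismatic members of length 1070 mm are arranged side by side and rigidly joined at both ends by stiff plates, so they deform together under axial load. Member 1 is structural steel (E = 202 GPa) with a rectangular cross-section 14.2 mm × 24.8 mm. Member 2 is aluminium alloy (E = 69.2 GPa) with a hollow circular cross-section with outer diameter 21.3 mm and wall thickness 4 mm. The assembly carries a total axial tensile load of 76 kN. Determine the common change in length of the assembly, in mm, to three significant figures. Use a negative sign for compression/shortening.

A_1 = 352.2 mm².
A_2 = 217.4 mm².
Equal strain + equilibrium ⇒ each member carries load in proportion to AE: A₁E₁ = 71140000 N, A₂E₂ = 15040000 N, ΣAE = 86180000 N.
δ = PL/ΣAE = 76000·1070/86180000 = 0.9436 mm.

0.944 mm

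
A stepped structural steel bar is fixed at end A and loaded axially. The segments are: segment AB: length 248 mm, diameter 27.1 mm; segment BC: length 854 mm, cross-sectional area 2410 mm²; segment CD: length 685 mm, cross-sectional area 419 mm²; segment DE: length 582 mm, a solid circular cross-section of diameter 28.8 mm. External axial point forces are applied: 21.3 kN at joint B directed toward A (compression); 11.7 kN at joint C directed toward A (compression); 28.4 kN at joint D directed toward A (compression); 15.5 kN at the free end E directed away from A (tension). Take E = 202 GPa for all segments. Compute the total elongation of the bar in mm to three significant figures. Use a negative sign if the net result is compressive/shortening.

-0.177 mm

Internal axial forces (sectioning from the free end, tension +): N_DE = 15.5 kN, N_CD = -12.9 kN, N_BC = -24.6 kN, N_AB = -45.9 kN.
A_AB = 576.8 mm².
A_DE = 651.4 mm².
δ_AB = -45900·248/(576.8·202000) = -0.0977 mm
δ_BC = -24600·854/(2410·202000) = -0.04315 mm
δ_CD = -12900·685/(419·202000) = -0.1044 mm
δ_DE = 15500·582/(651.4·202000) = 0.06855 mm
δ = Σδ_i = -0.1767 mm.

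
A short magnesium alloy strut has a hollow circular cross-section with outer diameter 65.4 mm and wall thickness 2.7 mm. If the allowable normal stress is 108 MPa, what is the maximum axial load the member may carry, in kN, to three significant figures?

A = 531.8 mm².
P_max = σ_allow · A = 108 · 531.8 = 57440 N = 57.44 kN.

57.4 kN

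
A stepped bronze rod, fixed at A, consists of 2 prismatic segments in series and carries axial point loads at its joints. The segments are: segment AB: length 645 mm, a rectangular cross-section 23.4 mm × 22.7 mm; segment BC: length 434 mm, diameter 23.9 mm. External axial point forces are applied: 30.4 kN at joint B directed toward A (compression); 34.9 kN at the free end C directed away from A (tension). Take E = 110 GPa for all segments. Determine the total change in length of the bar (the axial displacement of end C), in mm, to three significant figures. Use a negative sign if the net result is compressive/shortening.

Internal axial forces (sectioning from the free end, tension +): N_BC = 34.9 kN, N_AB = 4.5 kN.
A_AB = 531.2 mm².
A_BC = 448.6 mm².
δ_AB = 4500·645/(531.2·110000) = 0.04967 mm
δ_BC = 34900·434/(448.6·110000) = 0.3069 mm
δ = Σδ_i = 0.3566 mm.

0.357 mm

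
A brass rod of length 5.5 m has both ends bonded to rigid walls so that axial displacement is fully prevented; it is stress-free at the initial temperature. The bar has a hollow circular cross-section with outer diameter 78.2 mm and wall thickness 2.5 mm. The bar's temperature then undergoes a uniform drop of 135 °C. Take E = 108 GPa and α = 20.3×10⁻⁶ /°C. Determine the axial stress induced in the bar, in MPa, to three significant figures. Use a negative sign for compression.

Free thermal expansion αLΔT = 20.3e-6 · 5500 · -135 = -15.07 mm.
The walls impose strain ε = −(-15.07)/5500 = 2.7405e-03; σ = Eε = 108000 · 2.7405e-03 = 296 MPa.

296 MPa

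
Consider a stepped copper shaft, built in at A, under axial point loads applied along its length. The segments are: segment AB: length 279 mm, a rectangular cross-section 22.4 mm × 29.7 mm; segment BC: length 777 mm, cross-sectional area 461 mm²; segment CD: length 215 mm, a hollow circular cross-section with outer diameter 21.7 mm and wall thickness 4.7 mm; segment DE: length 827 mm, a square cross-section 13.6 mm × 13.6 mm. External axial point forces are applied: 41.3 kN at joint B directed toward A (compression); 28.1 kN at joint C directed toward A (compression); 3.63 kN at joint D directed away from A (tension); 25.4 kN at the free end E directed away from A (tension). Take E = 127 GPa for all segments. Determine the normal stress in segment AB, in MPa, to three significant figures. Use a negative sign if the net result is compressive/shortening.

Internal axial forces (sectioning from the free end, tension +): N_DE = 25.4 kN, N_CD = 29.03 kN, N_BC = 0.93 kN, N_AB = -40.37 kN.
A_AB = 665.3 mm².
σ_AB = N_AB/A_AB = -40370/665.3 = -60.68 MPa.

-60.7 MPa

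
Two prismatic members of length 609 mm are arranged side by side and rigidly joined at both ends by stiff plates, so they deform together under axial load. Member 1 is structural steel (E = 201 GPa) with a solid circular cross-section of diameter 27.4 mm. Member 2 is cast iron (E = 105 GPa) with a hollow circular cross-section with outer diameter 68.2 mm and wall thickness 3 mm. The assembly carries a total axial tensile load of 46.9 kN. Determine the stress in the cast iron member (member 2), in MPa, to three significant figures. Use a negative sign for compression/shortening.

26.9 MPa

A_1 = 589.6 mm².
A_2 = 614.5 mm².
Equal strain + equilibrium ⇒ each member carries load in proportion to AE: A₁E₁ = 118500000 N, A₂E₂ = 64520000 N, ΣAE = 183000000 N.
σ₂ = P·E₂/ΣAE = 46900·105000/183000000 = 26.9 MPa.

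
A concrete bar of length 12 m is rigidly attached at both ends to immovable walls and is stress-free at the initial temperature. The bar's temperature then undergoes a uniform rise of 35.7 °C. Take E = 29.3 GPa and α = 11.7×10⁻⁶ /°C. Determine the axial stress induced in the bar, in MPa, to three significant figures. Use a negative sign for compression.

-12.2 MPa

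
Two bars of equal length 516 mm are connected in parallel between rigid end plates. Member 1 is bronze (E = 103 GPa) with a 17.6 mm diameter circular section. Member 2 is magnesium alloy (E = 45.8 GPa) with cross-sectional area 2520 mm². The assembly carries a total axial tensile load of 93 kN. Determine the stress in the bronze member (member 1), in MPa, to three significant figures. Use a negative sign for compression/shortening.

68.2 MPa

A_1 = 243.3 mm².
Equal strain + equilibrium ⇒ each member carries load in proportion to AE: A₁E₁ = 25060000 N, A₂E₂ = 115400000 N, ΣAE = 140500000 N.
σ₁ = P·E₁/ΣAE = 93000·103000/140500000 = 68.19 MPa.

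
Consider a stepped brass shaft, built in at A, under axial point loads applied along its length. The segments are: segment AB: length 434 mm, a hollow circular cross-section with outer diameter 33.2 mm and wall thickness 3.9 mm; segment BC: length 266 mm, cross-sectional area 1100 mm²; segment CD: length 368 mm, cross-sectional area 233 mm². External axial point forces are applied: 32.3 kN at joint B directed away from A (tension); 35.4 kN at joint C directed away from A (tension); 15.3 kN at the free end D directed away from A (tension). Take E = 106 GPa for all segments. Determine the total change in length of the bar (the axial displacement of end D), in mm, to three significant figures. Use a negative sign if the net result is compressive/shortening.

Internal axial forces (sectioning from the free end, tension +): N_CD = 15.3 kN, N_BC = 50.7 kN, N_AB = 83 kN.
A_AB = 359 mm².
δ_AB = 83000·434/(359·106000) = 0.9466 mm
δ_BC = 50700·266/(1100·106000) = 0.1157 mm
δ_CD = 15300·368/(233·106000) = 0.228 mm
δ = Σδ_i = 1.29 mm.

1.29 mm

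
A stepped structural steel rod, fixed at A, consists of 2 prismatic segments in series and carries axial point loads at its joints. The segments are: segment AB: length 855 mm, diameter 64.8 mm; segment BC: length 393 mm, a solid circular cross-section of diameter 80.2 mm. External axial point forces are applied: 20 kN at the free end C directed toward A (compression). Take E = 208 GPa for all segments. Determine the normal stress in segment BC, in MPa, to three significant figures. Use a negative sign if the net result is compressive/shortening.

-3.96 MPa

Internal axial forces (sectioning from the free end, tension +): N_BC = -20 kN, N_AB = -20 kN.
A_BC = 5052 mm².
σ_BC = N_BC/A_BC = -20000/5052 = -3.959 MPa.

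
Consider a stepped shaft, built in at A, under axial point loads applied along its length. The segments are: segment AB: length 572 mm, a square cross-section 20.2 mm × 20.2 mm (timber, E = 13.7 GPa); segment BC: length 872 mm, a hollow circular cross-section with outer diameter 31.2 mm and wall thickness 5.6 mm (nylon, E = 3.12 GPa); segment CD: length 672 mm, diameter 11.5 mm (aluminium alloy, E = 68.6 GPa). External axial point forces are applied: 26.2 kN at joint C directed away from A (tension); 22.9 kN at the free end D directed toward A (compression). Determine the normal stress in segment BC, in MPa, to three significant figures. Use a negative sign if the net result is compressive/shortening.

7.33 MPa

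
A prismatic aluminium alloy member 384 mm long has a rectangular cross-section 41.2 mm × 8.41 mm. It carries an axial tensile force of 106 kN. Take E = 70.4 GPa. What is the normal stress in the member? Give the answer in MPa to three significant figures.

306 MPa

A = 346.5 mm².
σ = N/A = 106000/346.5 = 305.9 MPa.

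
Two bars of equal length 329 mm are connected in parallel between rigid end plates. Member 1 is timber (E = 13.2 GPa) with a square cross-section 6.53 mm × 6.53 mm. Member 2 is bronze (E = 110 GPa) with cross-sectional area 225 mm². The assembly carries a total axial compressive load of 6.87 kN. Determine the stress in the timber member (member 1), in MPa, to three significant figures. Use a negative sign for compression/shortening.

A_1 = 42.64 mm².
Equal strain + equilibrium ⇒ each member carries load in proportion to AE: A₁E₁ = 562900 N, A₂E₂ = 24750000 N, ΣAE = 25310000 N.
σ₁ = P·E₁/ΣAE = -6870·13200/25310000 = -3.583 MPa.

-3.58 MPa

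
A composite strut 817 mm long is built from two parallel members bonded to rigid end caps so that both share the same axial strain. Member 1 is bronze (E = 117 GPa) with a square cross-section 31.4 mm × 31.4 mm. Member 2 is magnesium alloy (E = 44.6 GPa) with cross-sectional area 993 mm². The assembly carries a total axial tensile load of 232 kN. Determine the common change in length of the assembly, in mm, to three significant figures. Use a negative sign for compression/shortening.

1.19 mm

A_1 = 986 mm².
Equal strain + equilibrium ⇒ each member carries load in proportion to AE: A₁E₁ = 115400000 N, A₂E₂ = 44290000 N, ΣAE = 159600000 N.
δ = PL/ΣAE = 232000·817/159600000 = 1.187 mm.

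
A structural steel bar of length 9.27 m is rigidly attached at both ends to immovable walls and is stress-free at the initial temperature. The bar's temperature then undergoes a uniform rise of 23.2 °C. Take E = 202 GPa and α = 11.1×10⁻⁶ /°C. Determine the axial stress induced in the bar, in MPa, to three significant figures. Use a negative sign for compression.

-52.0 MPa

Free thermal expansion αLΔT = 11.1e-6 · 9270 · 23.2 = 2.387 mm.
The walls impose strain ε = −(2.387)/9270 = -2.5752e-04; σ = Eε = 202000 · -2.5752e-04 = -52.02 MPa.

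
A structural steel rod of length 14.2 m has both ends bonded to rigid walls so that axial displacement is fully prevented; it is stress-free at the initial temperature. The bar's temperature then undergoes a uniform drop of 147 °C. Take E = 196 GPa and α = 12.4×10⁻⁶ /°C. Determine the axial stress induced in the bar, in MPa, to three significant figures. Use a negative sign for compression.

Free thermal expansion αLΔT = 12.4e-6 · 14200 · -147 = -25.88 mm.
The walls impose strain ε = −(-25.88)/14200 = 1.8228e-03; σ = Eε = 196000 · 1.8228e-03 = 357.3 MPa.

357 MPa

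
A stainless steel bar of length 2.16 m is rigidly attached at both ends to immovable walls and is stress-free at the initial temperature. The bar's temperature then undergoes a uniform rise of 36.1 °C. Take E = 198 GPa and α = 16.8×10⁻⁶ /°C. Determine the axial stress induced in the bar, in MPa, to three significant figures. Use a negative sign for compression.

Free thermal expansion αLΔT = 16.8e-6 · 2160 · 36.1 = 1.31 mm.
The walls impose strain ε = −(1.31)/2160 = -6.0648e-04; σ = Eε = 198000 · -6.0648e-04 = -120.1 MPa.

-120 MPa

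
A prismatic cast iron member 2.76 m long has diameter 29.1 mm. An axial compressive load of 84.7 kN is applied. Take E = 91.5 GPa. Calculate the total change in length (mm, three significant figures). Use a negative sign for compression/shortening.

-3.84 mm

A = 665.1 mm².
δ_mech = NL/(AE) = -84700·2760/(665.1·91500) = -3.841 mm.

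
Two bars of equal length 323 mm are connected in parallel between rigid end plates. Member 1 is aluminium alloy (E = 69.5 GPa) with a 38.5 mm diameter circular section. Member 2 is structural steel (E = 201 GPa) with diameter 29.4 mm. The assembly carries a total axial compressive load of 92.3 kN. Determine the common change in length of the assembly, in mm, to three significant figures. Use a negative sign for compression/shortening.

A_1 = 1164 mm².
A_2 = 678.9 mm².
Equal strain + equilibrium ⇒ each member carries load in proportion to AE: A₁E₁ = 80910000 N, A₂E₂ = 136500000 N, ΣAE = 217400000 N.
δ = PL/ΣAE = -92300·323/217400000 = -0.1372 mm.

-0.137 mm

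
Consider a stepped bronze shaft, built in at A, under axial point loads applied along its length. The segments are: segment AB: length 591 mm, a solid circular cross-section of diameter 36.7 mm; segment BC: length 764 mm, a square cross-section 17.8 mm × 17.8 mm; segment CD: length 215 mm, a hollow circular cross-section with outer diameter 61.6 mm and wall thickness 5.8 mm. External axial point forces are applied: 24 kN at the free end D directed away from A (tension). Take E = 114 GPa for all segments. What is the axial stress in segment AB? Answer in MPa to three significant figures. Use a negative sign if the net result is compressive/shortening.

22.7 MPa

Internal axial forces (sectioning from the free end, tension +): N_CD = 24 kN, N_BC = 24 kN, N_AB = 24 kN.
A_AB = 1058 mm².
σ_AB = N_AB/A_AB = 24000/1058 = 22.69 MPa.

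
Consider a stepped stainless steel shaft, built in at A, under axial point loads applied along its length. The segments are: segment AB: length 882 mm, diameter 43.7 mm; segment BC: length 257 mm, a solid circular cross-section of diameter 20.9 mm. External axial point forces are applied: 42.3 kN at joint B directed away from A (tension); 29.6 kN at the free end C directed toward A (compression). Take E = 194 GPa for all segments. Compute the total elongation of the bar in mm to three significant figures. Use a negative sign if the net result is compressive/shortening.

Internal axial forces (sectioning from the free end, tension +): N_BC = -29.6 kN, N_AB = 12.7 kN.
A_AB = 1500 mm².
A_BC = 343.1 mm².
δ_AB = 12700·882/(1500·194000) = 0.0385 mm
δ_BC = -29600·257/(343.1·194000) = -0.1143 mm
δ = Σδ_i = -0.0758 mm.

-0.0758 mm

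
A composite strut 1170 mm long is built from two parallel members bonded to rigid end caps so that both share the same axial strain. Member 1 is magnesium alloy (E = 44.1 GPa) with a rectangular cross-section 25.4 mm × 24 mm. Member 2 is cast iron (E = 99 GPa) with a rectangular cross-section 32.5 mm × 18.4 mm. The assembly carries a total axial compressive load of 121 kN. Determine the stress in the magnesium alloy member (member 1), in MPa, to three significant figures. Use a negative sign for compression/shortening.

-62.0 MPa

A_1 = 609.6 mm².
A_2 = 598 mm².
Equal strain + equilibrium ⇒ each member carries load in proportion to AE: A₁E₁ = 26880000 N, A₂E₂ = 59200000 N, ΣAE = 86090000 N.
σ₁ = P·E₁/ΣAE = -121000·44100/86090000 = -61.99 MPa.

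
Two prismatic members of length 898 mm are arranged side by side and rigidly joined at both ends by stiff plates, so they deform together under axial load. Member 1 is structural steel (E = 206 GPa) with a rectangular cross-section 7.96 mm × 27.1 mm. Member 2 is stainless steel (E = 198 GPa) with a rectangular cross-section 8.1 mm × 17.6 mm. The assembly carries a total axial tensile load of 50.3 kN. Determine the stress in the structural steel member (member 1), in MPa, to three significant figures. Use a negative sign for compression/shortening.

A_1 = 215.7 mm².
A_2 = 142.6 mm².
Equal strain + equilibrium ⇒ each member carries load in proportion to AE: A₁E₁ = 44440000 N, A₂E₂ = 28230000 N, ΣAE = 72660000 N.
σ₁ = P·E₁/ΣAE = 50300·206000/72660000 = 142.6 MPa.

143 MPa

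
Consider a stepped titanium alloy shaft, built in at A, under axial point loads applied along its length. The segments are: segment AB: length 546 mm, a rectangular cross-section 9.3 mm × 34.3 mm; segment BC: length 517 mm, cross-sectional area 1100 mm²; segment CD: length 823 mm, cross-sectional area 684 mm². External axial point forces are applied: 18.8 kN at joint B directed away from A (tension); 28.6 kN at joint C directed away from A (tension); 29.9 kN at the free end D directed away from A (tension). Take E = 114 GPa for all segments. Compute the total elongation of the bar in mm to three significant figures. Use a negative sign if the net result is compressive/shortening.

1.72 mm

Internal axial forces (sectioning from the free end, tension +): N_CD = 29.9 kN, N_BC = 58.5 kN, N_AB = 77.3 kN.
A_AB = 319 mm².
δ_AB = 77300·546/(319·114000) = 1.161 mm
δ_BC = 58500·517/(1100·114000) = 0.2412 mm
δ_CD = 29900·823/(684·114000) = 0.3156 mm
δ = Σδ_i = 1.717 mm.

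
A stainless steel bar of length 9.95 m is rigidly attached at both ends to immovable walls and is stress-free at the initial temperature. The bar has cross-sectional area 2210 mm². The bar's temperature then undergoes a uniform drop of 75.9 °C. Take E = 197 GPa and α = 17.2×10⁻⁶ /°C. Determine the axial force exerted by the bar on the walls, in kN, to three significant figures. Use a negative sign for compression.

Free thermal expansion αLΔT = 17.2e-6 · 9950 · -75.9 = -12.99 mm.
The walls impose strain ε = −(-12.99)/9950 = 1.3055e-03; σ = Eε = 197000 · 1.3055e-03 = 257.2 MPa.
Wall reaction R = σ·A = 257.2·2210 = 568400 N = 568.4 kN.

568 kN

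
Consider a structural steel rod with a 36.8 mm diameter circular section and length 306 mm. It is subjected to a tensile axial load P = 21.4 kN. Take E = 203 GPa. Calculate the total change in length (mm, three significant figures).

0.0303 mm

A = 1064 mm².
δ_mech = NL/(AE) = 21400·306/(1064·203000) = 0.03033 mm.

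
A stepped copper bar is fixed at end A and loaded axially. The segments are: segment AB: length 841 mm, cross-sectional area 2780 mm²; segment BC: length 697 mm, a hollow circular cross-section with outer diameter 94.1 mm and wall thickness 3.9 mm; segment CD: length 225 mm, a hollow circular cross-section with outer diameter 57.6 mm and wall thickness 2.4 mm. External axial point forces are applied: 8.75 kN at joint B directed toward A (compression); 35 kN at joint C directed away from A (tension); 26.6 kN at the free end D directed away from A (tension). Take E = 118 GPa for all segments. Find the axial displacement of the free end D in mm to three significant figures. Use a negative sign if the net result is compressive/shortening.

0.587 mm

Internal axial forces (sectioning from the free end, tension +): N_CD = 26.6 kN, N_BC = 61.6 kN, N_AB = 52.85 kN.
A_BC = 1105 mm².
A_CD = 416.2 mm².
δ_AB = 52850·841/(2780·118000) = 0.1355 mm
δ_BC = 61600·697/(1105·118000) = 0.3292 mm
δ_CD = 26600·225/(416.2·118000) = 0.1219 mm
δ = Σδ_i = 0.5866 mm.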